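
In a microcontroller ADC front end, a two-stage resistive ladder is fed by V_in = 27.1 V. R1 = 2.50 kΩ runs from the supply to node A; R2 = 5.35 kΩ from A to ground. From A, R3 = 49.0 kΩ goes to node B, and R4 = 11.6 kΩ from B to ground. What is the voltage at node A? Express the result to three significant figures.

The second stage (R3 + R4 = 60.60 kΩ) loads node A in parallel with R2.
Effective lower resistance at A: R2 ‖ 60.60 = 4.916 kΩ.
First divider: V_A = V_in · 4.916/(2.50 + 4.916) = 17.96 V.

V_A ≈ 18.0 V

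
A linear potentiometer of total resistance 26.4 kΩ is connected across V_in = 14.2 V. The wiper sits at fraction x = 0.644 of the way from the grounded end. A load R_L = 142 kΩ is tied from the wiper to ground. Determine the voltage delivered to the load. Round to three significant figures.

Lower segment x·R_p = 17.00 kΩ; upper segment (1−x)·R_p = 9.398 kΩ.
(x·R_p) ‖ R_L = 15.18 kΩ.
Then V_out = V_in · 15.18/(9.398 + 15.18) = 8.771 V.

V_out ≈ 8.77 V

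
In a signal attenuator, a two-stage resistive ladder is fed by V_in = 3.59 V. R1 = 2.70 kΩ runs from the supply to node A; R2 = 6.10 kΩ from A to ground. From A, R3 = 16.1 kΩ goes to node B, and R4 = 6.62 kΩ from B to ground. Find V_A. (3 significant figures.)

V_A ≈ 2.30 V

Looking into the second stage from A: R3 + R4 = 22.72 kΩ appears in parallel with R2.
R2 ‖ (R3+R4) = 4.809 kΩ.
So V_A = 3.59 × 0.6404 = 2.299 V.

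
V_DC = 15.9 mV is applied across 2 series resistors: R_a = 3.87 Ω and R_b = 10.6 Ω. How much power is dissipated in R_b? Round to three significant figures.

Series current I = V_DC/ΣR = 15.9/14.47 = 1.099 mA.
V(R_b) = I·R = 11.65 mV; P = V·I = 11.65 × 1.099 = 12.80 µW.

P ≈ 12.8 µW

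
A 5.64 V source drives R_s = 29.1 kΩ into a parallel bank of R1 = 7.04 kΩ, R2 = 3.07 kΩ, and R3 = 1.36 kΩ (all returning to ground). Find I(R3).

I ≈ 0.115 mA

Parallel bank: R_p = 1/(1/7.04 + 1/3.07 + 1/1.36) = 0.8312 kΩ.
Node voltage V_A = V_DC · R_p/(R_s + R_p) = 5.64 × 0.02777 = 0.1566 V.
I(R3) = V_A / R3 = 0.1566/1.36 = 0.1152 mA.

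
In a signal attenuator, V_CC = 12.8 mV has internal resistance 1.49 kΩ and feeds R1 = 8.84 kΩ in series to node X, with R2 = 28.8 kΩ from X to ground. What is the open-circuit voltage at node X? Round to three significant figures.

V_th ≈ 9.42 mV

R1' = 1.49 + 8.84 = 10.33 kΩ (source resistance + R1).
V_th is the unloaded tap voltage: V_CC · R2/(R1'+R2) = 12.8 × 0.7360 = 9.421 mV.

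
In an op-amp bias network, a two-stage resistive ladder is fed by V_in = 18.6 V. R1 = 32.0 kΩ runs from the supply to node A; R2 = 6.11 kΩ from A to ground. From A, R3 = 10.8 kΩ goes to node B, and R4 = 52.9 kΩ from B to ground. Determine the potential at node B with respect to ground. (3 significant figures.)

V_B ≈ 2.29 V

Node A sees R2 in parallel with the series input of stage 2, R3 + R4 = 63.70 kΩ.
R2 ‖ (R3+R4) = 5.575 kΩ.
V_A = 18.6 × 5.575/(32.0 + 5.575) = 2.760 V.
Stage 2 is unloaded, so V_B = V_A · R4/(R3+R4) = 2.760 × 52.9/63.70 = 2.292 V.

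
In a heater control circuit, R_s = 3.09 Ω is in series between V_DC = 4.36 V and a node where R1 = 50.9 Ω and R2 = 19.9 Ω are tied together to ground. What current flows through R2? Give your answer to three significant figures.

I ≈ 0.180 A

Parallel bank: R_p = 1/(1/50.9 + 1/19.9) = 14.31 Ω.
Node voltage V_A = V_DC · R_p/(R_s + R_p) = 4.36 × 0.8224 = 3.586 V.
I(R2) = V_A / R2 = 3.586/19.9 = 0.1802 A.
(Equivalently: I_total = 0.2506 A, then current-divider fraction G_k/ΣG = 0.7189.)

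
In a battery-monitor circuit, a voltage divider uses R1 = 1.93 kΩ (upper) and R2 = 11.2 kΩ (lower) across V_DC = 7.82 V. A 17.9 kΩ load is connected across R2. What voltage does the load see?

R2 ‖ R_L = (11.2 × 17.9)/(11.2 + 17.9) = 6.889 kΩ.
Now apply the divider: V_out = 7.82 × 0.7812 = 6.109 V.

V_out ≈ 6.11 V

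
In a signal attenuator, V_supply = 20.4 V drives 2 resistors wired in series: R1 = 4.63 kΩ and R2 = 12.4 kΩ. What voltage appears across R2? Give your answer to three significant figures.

V ≈ 14.9 V

Series total: ΣR = 4.63 + 12.4 = 17.03 kΩ.
V = V_supply · R/ΣR = 20.4 × 0.7281 = 14.85 V.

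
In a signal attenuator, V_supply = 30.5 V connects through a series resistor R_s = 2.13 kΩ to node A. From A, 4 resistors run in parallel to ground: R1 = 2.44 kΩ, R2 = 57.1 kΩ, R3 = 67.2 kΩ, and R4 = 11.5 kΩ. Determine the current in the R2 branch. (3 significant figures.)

I ≈ 0.251 mA

Parallel bank: R_p = 1/(1/2.44 + 1/57.1 + 1/67.2 + 1/11.5) = 1.890 kΩ.
Node voltage V_A = V_supply · R_p/(R_s + R_p) = 30.5 × 0.4701 = 14.34 V.
I(R2) = V_A / R2 = 14.34/57.1 = 0.2511 mA.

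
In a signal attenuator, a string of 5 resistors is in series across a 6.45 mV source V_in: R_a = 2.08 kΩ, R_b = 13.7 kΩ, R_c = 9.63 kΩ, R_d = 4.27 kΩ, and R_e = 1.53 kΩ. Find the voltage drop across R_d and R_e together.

V ≈ 1.20 mV

Total series resistance ΣR = 2.08 + 13.7 + 9.63 + 4.27 + 1.53 = 31.21 kΩ.
R_{R_d..R_e} = 4.27 + 1.53 = 5.800 kΩ.
V = V_in · R/ΣR = 6.45 × 0.1858 = 1.199 mV.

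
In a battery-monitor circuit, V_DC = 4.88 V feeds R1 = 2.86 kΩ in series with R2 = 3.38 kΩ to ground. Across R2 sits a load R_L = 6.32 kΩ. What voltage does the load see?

R2 ‖ R_L = (3.38 × 6.32)/(3.38 + 6.32) = 2.202 kΩ.
Then V_out = V_DC · R2'/(R1 + R2') = 4.88 × 2.202/5.062 = 2.123 V.

V_out ≈ 2.12 V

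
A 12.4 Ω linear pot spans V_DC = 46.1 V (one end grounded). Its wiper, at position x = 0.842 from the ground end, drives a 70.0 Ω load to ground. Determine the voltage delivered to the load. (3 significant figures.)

Split the track: R_lower = x·R_p = 10.44 Ω, R_upper = (1−x)·R_p = 1.959 Ω.
Lower segment in parallel with the load: 10.44 ‖ 70.0 = 9.086 Ω.
Then V_out = V_DC · 9.086/(1.959 + 9.086) = 37.92 V.

V_out ≈ 37.9 V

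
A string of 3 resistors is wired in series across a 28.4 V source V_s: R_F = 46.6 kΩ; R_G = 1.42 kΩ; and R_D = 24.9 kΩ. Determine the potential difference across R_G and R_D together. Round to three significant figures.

ΣR = 46.6 + 1.42 + 24.9 = 72.92 kΩ.
R_{R_G..R_D} = 1.42 + 24.9 = 26.32 kΩ.
By the voltage-divider rule, V = 28.4 × 26.32/72.92 = 10.25 V.

V ≈ 10.3 V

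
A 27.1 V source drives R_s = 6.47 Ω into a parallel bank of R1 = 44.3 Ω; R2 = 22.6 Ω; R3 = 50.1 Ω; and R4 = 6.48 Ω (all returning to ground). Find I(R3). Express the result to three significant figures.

Parallel bank: R_p = 1/(1/44.3 + 1/22.6 + 1/50.1 + 1/6.48) = 4.148 Ω.
V_A = 27.1 × 4.148/10.62 = 10.59 V.
I(R3) = V_A / R3 = 10.59/50.1 = 0.2113 A.

I ≈ 0.211 A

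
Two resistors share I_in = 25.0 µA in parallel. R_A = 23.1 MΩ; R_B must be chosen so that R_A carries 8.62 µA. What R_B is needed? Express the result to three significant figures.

Two-branch current divider: I_A = I_in · R_B/(R_A + R_B).
8.62/25.0 = R_B/(R_A + R_B) → R_B = R_A · (0.3448)/(1 − 0.3448) = 23.1 × 0.5263 = 12.16 MΩ.

R_B ≈ 12.2 MΩ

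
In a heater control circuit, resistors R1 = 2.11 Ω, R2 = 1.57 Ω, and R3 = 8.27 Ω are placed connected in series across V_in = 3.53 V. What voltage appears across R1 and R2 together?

V ≈ 1.09 V

Total series resistance ΣR = 2.11 + 1.57 + 8.27 = 11.95 Ω.
R_{R1..R2} = 2.11 + 1.57 = 3.680 Ω.
Voltage divider: V = V_in · (3.680 / 11.95) = 3.53 × 0.3079 = 1.087 V.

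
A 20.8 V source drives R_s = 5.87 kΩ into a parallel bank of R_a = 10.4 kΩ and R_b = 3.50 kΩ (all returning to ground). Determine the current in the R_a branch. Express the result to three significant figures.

Parallel bank: R_p = 1/(1/10.4 + 1/3.50) = 2.619 kΩ.
V_A = 20.8 × 2.619/8.489 = 6.417 V.
I(R_a) = V_A / R_a = 6.417/10.4 = 0.6170 mA.
(Equivalently: I_total = 2.450 mA, then current-divider fraction G_k/ΣG = 0.2518.)

I ≈ 0.617 mA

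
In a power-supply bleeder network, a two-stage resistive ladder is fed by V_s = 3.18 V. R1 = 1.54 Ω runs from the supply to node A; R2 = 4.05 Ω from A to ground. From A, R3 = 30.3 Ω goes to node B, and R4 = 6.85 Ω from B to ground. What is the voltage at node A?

V_A ≈ 2.24 V

Looking into the second stage from A: R3 + R4 = 37.15 Ω appears in parallel with R2.
Effective lower resistance at A: R2 ‖ 37.15 = 3.652 Ω.
V_A = 3.18 × 3.652/(1.54 + 3.652) = 2.237 V.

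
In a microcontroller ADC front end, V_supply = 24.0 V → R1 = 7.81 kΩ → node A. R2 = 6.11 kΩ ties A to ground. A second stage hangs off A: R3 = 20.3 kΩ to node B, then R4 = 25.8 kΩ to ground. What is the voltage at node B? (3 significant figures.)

The second stage (R3 + R4 = 46.10 kΩ) loads node A in parallel with R2.
Effective lower resistance at A: R2 ‖ 46.10 = 5.395 kΩ.
V_A = 24.0 × 5.395/(7.81 + 5.395) = 9.805 V.
Then the unloaded second divider: V_B = V_A × R4/(R3+R4) = 9.805 × 0.5597 = 5.488 V.

V_B ≈ 5.49 V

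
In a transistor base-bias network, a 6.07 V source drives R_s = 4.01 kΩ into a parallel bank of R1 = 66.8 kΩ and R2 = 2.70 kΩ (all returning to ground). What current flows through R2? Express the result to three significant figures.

I ≈ 0.883 mA

Parallel bank: R_p = 1/(1/66.8 + 1/2.70) = 2.595 kΩ.
V_A by voltage divider: V_A = 6.07 × 2.595/(4.01 + 2.595) = 2.385 V.
I(R2) = V_A / R2 = 2.385/2.70 = 0.8833 mA.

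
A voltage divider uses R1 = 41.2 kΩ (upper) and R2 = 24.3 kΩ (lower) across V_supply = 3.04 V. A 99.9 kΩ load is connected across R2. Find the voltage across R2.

The load sits in parallel with R2, giving an effective lower resistance R2' = R2·R_L/(R2+R_L) = 19.55 kΩ.
Voltage divider with the loaded lower leg: V_out = 3.04 × 19.55/(41.2 + 19.55) = 3.04 × 0.3218 = 0.9782 V.
(Unloaded it would be 1.13 V; the load pulls it down.)

V_out ≈ 0.978 V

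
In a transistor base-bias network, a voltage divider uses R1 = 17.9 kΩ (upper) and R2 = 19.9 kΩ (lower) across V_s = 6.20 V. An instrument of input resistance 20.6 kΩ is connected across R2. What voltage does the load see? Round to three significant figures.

The load sits in parallel with R2, giving an effective lower resistance R2' = R2·R_L/(R2+R_L) = 10.12 kΩ.
Then V_out = V_s · R2'/(R1 + R2') = 6.20 × 10.12/28.02 = 2.240 V.

V_out ≈ 2.24 V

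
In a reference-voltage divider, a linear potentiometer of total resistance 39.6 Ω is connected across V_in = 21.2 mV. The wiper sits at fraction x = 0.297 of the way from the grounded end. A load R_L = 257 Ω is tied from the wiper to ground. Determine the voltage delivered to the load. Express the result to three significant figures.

The pot divides into 27.84 Ω above the wiper and 11.76 Ω below.
Lower segment in parallel with the load: 11.76 ‖ 257 = 11.25 Ω.
V_out = 21.2 × 11.25/(27.84 + 11.25) = 6.100 mV.

V_out ≈ 6.10 mV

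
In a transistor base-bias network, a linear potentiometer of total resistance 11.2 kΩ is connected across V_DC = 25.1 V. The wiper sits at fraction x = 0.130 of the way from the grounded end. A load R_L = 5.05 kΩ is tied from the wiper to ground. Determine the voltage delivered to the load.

V_out ≈ 2.61 V

Lower segment x·R_p = 1.456 kΩ; upper segment (1−x)·R_p = 9.744 kΩ.
(x·R_p) ‖ R_L = 1.130 kΩ.
Then V_out = V_DC · 1.130/(9.744 + 1.130) = 2.609 V.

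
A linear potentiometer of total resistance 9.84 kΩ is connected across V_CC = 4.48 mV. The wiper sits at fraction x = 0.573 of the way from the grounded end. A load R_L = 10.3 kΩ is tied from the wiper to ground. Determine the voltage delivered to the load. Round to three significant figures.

V_out ≈ 2.08 mV

Split the track: R_lower = x·R_p = 5.638 kΩ, R_upper = (1−x)·R_p = 4.202 kΩ.
R_L loads the lower segment: effective lower R = 3.644 kΩ.
V_out = 4.48 × 3.644/(4.202 + 3.644) = 2.081 mV.
(Unloaded: V_out = x·V_CC = 2.57 mV.)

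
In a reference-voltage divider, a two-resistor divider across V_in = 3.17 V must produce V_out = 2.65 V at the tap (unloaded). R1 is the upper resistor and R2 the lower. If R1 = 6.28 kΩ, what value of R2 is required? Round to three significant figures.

R2 ≈ 32.0 kΩ

V_out/V_in = R2/(R1+R2) = 0.8360.
So R2 = R1 · V_out/(V_in − V_out) = 6.28 × 2.65/(3.17 − 2.65) = 6.28 × 5.096 = 32.00 kΩ.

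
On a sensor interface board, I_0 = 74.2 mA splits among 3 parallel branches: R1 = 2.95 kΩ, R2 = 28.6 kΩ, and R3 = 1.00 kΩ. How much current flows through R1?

Conductances: ΣG = 1/2.95 + 1/28.6 + 1/1.00 = 1.374 (1/kΩ).
Current divider: I(R1) = I_0 · G_k/ΣG = 74.2 × (0.3390/1.374) = 74.2 × 0.2467 = 18.31 mA.

I ≈ 18.3 mA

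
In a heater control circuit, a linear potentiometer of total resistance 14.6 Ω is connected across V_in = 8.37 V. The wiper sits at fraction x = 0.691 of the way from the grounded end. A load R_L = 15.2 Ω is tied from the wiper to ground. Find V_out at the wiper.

V_out ≈ 4.80 V

The pot divides into 4.511 Ω above the wiper and 10.09 Ω below.
(x·R_p) ‖ R_L = 6.064 Ω.
Then V_out = V_in · 6.064/(4.511 + 6.064) = 4.799 V.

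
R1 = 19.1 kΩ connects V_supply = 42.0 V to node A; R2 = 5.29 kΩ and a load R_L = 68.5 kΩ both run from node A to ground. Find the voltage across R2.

V_out ≈ 8.59 V

The load sits in parallel with R2, giving an effective lower resistance R2' = R2·R_L/(R2+R_L) = 4.911 kΩ.
Voltage divider with the loaded lower leg: V_out = 42.0 × 4.911/(19.1 + 4.911) = 42.0 × 0.2045 = 8.590 V.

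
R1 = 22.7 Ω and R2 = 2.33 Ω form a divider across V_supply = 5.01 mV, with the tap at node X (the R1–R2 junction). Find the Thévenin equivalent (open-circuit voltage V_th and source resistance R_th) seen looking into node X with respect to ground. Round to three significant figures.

V_th ≈ 0.466 mV, R_th ≈ 2.11 Ω

V_th is the unloaded tap voltage: V_supply · R2/(R1+R2) = 5.01 × 0.09309 = 0.4664 mV.
Looking into X with the source shorted: R_th = R1·R2/(R1+R2) = 22.70 × 2.33/25.03 = 2.113 Ω.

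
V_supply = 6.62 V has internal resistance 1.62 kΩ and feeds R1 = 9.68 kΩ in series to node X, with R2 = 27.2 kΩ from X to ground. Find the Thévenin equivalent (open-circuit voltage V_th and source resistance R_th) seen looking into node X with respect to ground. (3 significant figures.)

R1' = 1.62 + 9.68 = 11.30 kΩ (source resistance + R1).
V_th is the unloaded tap voltage: V_supply · R2/(R1'+R2) = 6.62 × 0.7065 = 4.677 V.
Zeroing V_supply shorts the top of R1' to ground, so R_th = R1' ‖ R2 = 7.983 kΩ.

V_th ≈ 4.68 V, R_th ≈ 7.98 kΩ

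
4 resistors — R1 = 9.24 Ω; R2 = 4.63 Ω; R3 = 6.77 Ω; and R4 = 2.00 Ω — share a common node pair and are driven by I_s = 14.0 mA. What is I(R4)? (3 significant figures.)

I ≈ 7.20 mA

ΣG = 1/9.24 + 1/4.63 + 1/6.77 + 1/2.00 = 0.9719.
By the current-divider rule, I = I_s · G_k/ΣG = 14.0 × 0.5144 = 7.202 mA.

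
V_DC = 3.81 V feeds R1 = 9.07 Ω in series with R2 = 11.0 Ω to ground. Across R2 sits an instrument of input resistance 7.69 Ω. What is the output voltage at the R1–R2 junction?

The load sits in parallel with R2, giving an effective lower resistance R2' = R2·R_L/(R2+R_L) = 4.526 Ω.
Then V_out = V_DC · R2'/(R1 + R2') = 3.81 × 4.526/13.60 = 1.268 V.

V_out ≈ 1.27 V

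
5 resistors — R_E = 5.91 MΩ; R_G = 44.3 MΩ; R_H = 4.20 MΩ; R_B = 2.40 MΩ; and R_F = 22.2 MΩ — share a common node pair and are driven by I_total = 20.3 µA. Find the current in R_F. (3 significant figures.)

Conductances: ΣG = 1/5.91 + 1/44.3 + 1/4.20 + 1/2.40 + 1/22.2 = 0.8916 (1/MΩ).
By the current-divider rule, I = I_total · G_k/ΣG = 20.3 × 0.05052 = 1.026 µA.

I ≈ 1.03 µA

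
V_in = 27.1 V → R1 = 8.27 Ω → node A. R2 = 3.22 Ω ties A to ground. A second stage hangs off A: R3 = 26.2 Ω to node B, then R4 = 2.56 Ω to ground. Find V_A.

V_A ≈ 7.03 V

Node A sees R2 in parallel with the series input of stage 2, R3 + R4 = 28.76 Ω.
R2 ‖ (R3+R4) = 2.896 Ω.
V_A = 27.1 × 2.896/(8.27 + 2.896) = 7.028 V.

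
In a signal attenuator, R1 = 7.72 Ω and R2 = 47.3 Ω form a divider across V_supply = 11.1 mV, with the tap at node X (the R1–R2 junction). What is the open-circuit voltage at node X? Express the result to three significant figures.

V_th ≈ 9.54 mV

V_th is the unloaded tap voltage: V_supply · R2/(R1+R2) = 11.1 × 0.8597 = 9.543 mV.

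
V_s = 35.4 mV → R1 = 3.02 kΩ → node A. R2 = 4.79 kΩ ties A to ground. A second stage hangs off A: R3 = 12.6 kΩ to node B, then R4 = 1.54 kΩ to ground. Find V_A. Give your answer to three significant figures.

Looking into the second stage from A: R3 + R4 = 14.14 kΩ appears in parallel with R2.
Effective lower resistance at A: R2 ‖ 14.14 = 3.578 kΩ.
So V_A = 35.4 × 0.5423 = 19.20 mV.

V_A ≈ 19.2 mV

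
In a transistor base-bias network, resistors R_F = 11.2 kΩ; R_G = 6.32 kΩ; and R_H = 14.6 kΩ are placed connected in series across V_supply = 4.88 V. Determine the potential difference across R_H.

V ≈ 2.22 V

Total series resistance ΣR = 11.2 + 6.32 + 14.6 = 32.12 kΩ.
By the voltage-divider rule, V = 4.88 × 14.60/32.12 = 2.218 V.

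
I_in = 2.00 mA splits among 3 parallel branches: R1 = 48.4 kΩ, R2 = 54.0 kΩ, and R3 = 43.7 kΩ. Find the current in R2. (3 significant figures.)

Total conductance ΣG = 1/48.4 + 1/54.0 + 1/43.7 = 0.06206 (units of 1/kΩ).
Current divider: I(R2) = I_in · G_k/ΣG = 2.00 × (0.01852/0.06206) = 2.00 × 0.2984 = 0.5968 mA.

I ≈ 0.597 mA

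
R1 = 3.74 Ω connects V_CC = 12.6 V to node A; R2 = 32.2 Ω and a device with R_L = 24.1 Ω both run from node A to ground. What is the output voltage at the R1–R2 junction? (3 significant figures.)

V_out ≈ 9.91 V

The load sits in parallel with R2, giving an effective lower resistance R2' = R2·R_L/(R2+R_L) = 13.78 Ω.
Then V_out = V_CC · R2'/(R1 + R2') = 12.6 × 13.78/17.52 = 9.911 V.
(Unloaded it would be 11.3 V; the load pulls it down.)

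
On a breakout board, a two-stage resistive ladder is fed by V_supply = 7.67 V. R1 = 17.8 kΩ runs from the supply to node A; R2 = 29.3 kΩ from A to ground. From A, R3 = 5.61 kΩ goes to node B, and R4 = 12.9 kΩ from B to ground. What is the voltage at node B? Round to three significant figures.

Node A sees R2 in parallel with the series input of stage 2, R3 + R4 = 18.51 kΩ.
R2 ‖ (R3+R4) = 11.34 kΩ.
V_A = 7.67 × 11.34/(17.8 + 11.34) = 2.985 V.
V_B = V_A × 0.6969 = 2.081 V.

V_B ≈ 2.08 V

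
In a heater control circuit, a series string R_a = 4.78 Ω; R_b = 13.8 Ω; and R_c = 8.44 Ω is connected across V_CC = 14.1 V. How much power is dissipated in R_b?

Series current I = V_CC/ΣR = 14.1/27.02 = 0.5218 A.
P(R_b) = I²·R_b = (0.5218)² × 13.8 = 3.758 W.

P ≈ 3.76 W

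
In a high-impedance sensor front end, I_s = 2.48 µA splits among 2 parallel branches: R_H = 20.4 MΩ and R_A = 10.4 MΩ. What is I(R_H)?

Two-branch current divider: I_k = I_s · R_other/(R_1 + R_2).
I(R_H) = 2.48 × 10.4/(20.4 + 10.4) = 2.48 × 0.3377 = 0.8374 µA.

I ≈ 0.837 µA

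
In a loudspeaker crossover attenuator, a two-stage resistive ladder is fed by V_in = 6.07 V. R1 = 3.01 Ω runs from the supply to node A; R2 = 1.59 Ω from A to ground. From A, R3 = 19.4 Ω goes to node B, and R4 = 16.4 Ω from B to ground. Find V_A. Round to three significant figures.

Node A sees R2 in parallel with the series input of stage 2, R3 + R4 = 35.80 Ω.
R2 ‖ (R3+R4) = 1.522 Ω.
First divider: V_A = V_in · 1.522/(3.01 + 1.522) = 2.039 V.

V_A ≈ 2.04 V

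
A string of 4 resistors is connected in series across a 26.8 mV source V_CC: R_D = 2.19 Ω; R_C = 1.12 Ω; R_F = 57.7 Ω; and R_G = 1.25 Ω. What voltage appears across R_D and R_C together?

Total series resistance ΣR = 2.19 + 1.12 + 57.7 + 1.25 = 62.26 Ω.
R_{R_D..R_C} = 2.19 + 1.12 = 3.310 Ω.
By the voltage-divider rule, V = 26.8 × 3.310/62.26 = 1.425 mV.

V ≈ 1.42 mV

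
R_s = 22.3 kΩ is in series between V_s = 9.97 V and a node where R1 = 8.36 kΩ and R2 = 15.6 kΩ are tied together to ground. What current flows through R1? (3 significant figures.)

Combine the parallel branches: R_p = (1/8.36 + 1/15.6)⁻¹ = 5.443 kΩ.
V_A = 9.97 × 5.443/27.74 = 1.956 V.
Branch current I = V_A/R1 = 1.956/8.36 = 0.2340 mA.

I ≈ 0.234 mA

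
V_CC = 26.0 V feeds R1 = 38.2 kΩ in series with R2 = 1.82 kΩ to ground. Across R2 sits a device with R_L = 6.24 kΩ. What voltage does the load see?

V_out ≈ 0.925 V

The load sits in parallel with R2, giving an effective lower resistance R2' = R2·R_L/(R2+R_L) = 1.409 kΩ.
Then V_out = V_CC · R2'/(R1 + R2') = 26.0 × 1.409/39.61 = 0.9249 V.
(Unloaded it would be 1.18 V; the load pulls it down.)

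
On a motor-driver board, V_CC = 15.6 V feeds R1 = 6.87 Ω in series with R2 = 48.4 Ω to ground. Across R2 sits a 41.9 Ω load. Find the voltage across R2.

First combine the lower leg with the load: R2 ‖ R_L = 22.46 Ω.
Then V_out = V_CC · R2'/(R1 + R2') = 15.6 × 22.46/29.33 = 11.95 V.

V_out ≈ 11.9 V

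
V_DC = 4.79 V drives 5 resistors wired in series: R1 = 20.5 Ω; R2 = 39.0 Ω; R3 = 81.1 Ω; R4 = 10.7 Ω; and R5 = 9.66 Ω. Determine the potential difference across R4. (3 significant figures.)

V ≈ 0.318 V

Total series resistance ΣR = 20.5 + 39.0 + 81.1 + 10.7 + 9.66 = 161.0 Ω.
V = V_DC · R/ΣR = 4.79 × 0.06648 = 0.3184 V.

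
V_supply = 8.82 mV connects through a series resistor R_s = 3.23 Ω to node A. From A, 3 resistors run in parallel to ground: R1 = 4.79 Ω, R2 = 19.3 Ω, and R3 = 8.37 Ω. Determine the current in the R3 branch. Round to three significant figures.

Combine the parallel branches: R_p = (1/4.79 + 1/19.3 + 1/8.37)⁻¹ = 2.631 Ω.
Node voltage V_A = V_supply · R_p/(R_s + R_p) = 8.82 × 0.4489 = 3.959 mV.
I(R3) = V_A / R3 = 3.959/8.37 = 0.4731 mA.
(Check via current divider: I_total = 1.505 mA; share G_k/ΣG = 0.3144 → same result.)

I ≈ 0.473 mA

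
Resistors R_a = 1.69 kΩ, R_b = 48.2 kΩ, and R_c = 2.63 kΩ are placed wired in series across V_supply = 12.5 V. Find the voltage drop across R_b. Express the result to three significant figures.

V ≈ 11.5 V

ΣR = 1.69 + 48.2 + 2.63 = 52.52 kΩ.
V = V_supply · R/ΣR = 12.5 × 0.9177 = 11.47 V.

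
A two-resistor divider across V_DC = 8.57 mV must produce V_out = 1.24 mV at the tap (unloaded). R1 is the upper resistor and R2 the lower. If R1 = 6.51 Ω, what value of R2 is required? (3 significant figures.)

R2 ≈ 1.10 Ω

The divider ratio is R2/(R1+R2) = 1.24/8.57 = 0.1447.
So R2 = R1 · V_out/(V_DC − V_out) = 6.51 × 1.24/(8.57 − 1.24) = 6.51 × 0.1692 = 1.101 Ω.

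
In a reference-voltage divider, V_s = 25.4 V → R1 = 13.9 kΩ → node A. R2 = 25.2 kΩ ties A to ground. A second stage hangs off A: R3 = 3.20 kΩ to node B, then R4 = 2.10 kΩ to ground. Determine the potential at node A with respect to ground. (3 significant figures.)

Looking into the second stage from A: R3 + R4 = 5.300 kΩ appears in parallel with R2.
Effective lower resistance at A: R2 ‖ 5.300 = 4.379 kΩ.
So V_A = 25.4 × 0.2396 = 6.085 V.

V_A ≈ 6.08 V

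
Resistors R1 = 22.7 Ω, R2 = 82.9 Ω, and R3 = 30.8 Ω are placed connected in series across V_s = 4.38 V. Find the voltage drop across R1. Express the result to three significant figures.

V ≈ 0.729 V

ΣR = 22.7 + 82.9 + 30.8 = 136.4 Ω.
V = V_s · R/ΣR = 4.38 × 0.1664 = 0.7289 V.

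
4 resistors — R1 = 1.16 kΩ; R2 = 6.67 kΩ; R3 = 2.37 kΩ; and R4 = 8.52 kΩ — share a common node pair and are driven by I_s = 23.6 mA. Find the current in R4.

Total conductance ΣG = 1/1.16 + 1/6.67 + 1/2.37 + 1/8.52 = 1.551 (units of 1/kΩ).
By the current-divider rule, I = I_s · G_k/ΣG = 23.6 × 0.07566 = 1.786 mA.

I ≈ 1.79 mA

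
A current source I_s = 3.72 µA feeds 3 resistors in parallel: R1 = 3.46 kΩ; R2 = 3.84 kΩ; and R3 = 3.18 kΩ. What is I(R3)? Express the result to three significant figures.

Conductances: ΣG = 1/3.46 + 1/3.84 + 1/3.18 = 0.8639 (1/kΩ).
R3 takes the fraction G_k/ΣG = 0.3145/0.8639 = 0.3640, so I = 3.72 × 0.3640 = 1.354 µA.

I ≈ 1.35 µA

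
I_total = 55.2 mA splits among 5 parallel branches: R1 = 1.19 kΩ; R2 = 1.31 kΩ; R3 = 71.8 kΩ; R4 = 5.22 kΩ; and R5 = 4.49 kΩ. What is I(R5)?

I ≈ 6.05 mA

ΣG = 1/1.19 + 1/1.31 + 1/71.8 + 1/5.22 + 1/4.49 = 2.032.
Current divider: I(R5) = I_total · G_k/ΣG = 55.2 × (0.2227/2.032) = 55.2 × 0.1096 = 6.050 mA.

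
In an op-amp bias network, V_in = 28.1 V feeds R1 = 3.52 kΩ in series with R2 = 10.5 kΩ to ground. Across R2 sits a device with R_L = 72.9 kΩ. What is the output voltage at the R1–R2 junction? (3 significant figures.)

V_out ≈ 20.3 V

The load sits in parallel with R2, giving an effective lower resistance R2' = R2·R_L/(R2+R_L) = 9.178 kΩ.
Then V_out = V_in · R2'/(R1 + R2') = 28.1 × 9.178/12.70 = 20.31 V.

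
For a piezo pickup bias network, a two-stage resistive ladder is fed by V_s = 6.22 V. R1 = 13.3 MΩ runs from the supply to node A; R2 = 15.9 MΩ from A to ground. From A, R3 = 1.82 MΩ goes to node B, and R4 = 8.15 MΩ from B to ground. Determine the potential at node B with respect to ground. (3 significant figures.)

The second stage (R3 + R4 = 9.970 MΩ) loads node A in parallel with R2.
R2 ‖ (R3+R4) = 6.128 MΩ.
So V_A = 6.22 × 0.3154 = 1.962 V.
V_B = V_A × 0.8175 = 1.604 V.

V_B ≈ 1.60 V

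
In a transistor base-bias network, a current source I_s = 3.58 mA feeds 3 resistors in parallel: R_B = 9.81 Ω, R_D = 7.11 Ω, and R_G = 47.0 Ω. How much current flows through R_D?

ΣG = 1/9.81 + 1/7.11 + 1/47.0 = 0.2639.
Current divider: I(R_D) = I_s · G_k/ΣG = 3.58 × (0.1406/0.2639) = 3.58 × 0.5330 = 1.908 mA.

I ≈ 1.91 mA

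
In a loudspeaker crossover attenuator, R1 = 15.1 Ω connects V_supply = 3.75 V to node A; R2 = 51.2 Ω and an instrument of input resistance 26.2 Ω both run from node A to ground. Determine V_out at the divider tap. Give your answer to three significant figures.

V_out ≈ 2.00 V

R2 ‖ R_L = (51.2 × 26.2)/(51.2 + 26.2) = 17.33 Ω.
Now apply the divider: V_out = 3.75 × 0.5344 = 2.004 V.
(Unloaded it would be 2.90 V; the load pulls it down.)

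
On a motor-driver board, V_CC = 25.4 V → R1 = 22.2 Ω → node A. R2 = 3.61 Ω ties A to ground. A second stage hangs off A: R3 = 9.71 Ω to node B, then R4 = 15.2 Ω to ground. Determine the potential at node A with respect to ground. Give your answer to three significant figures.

V_A ≈ 3.16 V

Looking into the second stage from A: R3 + R4 = 24.91 Ω appears in parallel with R2.
Effective lower resistance at A: R2 ‖ 24.91 = 3.153 Ω.
First divider: V_A = V_CC · 3.153/(22.2 + 3.153) = 3.159 V.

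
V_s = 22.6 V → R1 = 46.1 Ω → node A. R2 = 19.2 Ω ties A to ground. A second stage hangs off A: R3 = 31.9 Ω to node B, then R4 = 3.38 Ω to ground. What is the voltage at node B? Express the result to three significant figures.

Looking into the second stage from A: R3 + R4 = 35.28 Ω appears in parallel with R2.
Effective lower resistance at A: R2 ‖ 35.28 = 12.43 Ω.
First divider: V_A = V_s · 12.43/(46.1 + 12.43) = 4.801 V.
Stage 2 is unloaded, so V_B = V_A · R4/(R3+R4) = 4.801 × 3.38/35.28 = 0.4599 V.

V_B ≈ 0.460 V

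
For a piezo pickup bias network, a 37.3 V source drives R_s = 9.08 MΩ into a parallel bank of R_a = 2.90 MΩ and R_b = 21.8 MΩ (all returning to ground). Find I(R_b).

Equivalent of the parallel group: R_p = 2.560 MΩ.
V_A = 37.3 × 2.560/11.64 = 8.202 V.
Branch current I = V_A/R_b = 8.202/21.8 = 0.3762 µA.

I ≈ 0.376 µA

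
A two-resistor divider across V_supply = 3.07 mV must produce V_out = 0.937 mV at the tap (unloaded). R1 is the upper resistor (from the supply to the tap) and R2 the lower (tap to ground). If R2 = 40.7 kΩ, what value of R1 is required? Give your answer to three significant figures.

V_out/V_supply = R2/(R1+R2) = 0.3052.
So R1 = R2 · (V_supply/V_out − 1) = 40.7 × (3.07/0.937 − 1) = 40.7 × 2.276 = 92.65 kΩ.

R1 ≈ 92.7 kΩ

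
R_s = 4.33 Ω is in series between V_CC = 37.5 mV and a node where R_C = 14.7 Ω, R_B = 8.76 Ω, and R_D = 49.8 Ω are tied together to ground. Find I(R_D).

I ≈ 0.401 mA

Equivalent of the parallel group: R_p = 4.944 Ω.
V_A = 37.5 × 4.944/9.274 = 19.99 mV.
I(R_D) = V_A / R_D = 19.99/49.8 = 0.4014 mA.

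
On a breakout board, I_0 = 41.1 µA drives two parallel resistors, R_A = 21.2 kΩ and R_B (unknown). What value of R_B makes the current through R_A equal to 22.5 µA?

R_B ≈ 25.6 kΩ

The fraction through R_A equals R_B/(R_A+R_B).
22.5/41.1 = R_B/(R_A + R_B) → R_B = R_A · (0.5474)/(1 − 0.5474) = 21.2 × 1.210 = 25.65 kΩ.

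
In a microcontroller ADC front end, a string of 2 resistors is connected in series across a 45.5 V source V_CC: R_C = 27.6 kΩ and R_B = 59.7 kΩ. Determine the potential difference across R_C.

V ≈ 14.4 V

ΣR = 27.6 + 59.7 = 87.30 kΩ.
Voltage divider: V = V_CC · (27.60 / 87.30) = 45.5 × 0.3162 = 14.38 V.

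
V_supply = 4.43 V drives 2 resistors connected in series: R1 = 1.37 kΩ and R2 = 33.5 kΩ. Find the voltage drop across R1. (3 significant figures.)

V ≈ 0.174 V

ΣR = 1.37 + 33.5 = 34.87 kΩ.
By the voltage-divider rule, V = 4.43 × 1.370/34.87 = 0.1740 V.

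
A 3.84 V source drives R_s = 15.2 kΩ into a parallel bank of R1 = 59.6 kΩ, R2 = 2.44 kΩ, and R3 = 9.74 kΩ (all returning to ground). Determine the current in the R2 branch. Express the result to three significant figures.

Parallel bank: R_p = 1/(1/59.6 + 1/2.44 + 1/9.74) = 1.889 kΩ.
V_A by voltage divider: V_A = 3.84 × 1.889/(15.2 + 1.889) = 0.4245 V.
I(R2) = V_A / R2 = 0.4245/2.44 = 0.1740 mA.
(Check via current divider: I_total = 0.2247 mA; share G_k/ΣG = 0.7743 → same result.)

I ≈ 0.174 mA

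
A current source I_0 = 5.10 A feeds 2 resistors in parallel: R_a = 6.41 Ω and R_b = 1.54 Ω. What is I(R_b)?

I ≈ 4.11 A

With just two branches, the current splits inversely with resistance.
So I = 5.10 × 6.41/7.950 = 4.112 A.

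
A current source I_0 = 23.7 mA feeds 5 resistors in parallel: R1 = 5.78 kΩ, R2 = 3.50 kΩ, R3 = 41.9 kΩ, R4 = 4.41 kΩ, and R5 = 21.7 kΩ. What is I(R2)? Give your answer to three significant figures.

Total conductance ΣG = 1/5.78 + 1/3.50 + 1/41.9 + 1/4.41 + 1/21.7 = 0.7554 (units of 1/kΩ).
By the current-divider rule, I = I_0 · G_k/ΣG = 23.7 × 0.3782 = 8.964 mA.

I ≈ 8.96 mA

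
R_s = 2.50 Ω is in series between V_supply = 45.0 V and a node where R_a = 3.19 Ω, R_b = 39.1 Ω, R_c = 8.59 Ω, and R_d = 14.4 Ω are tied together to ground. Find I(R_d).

Equivalent of the parallel group: R_p = 1.905 Ω.
V_A = 45.0 × 1.905/4.405 = 19.46 V.
Branch current I = V_A/R_d = 19.46/14.4 = 1.351 A.
(Check via current divider: I_total = 10.22 A; share G_k/ΣG = 0.1323 → same result.)

I ≈ 1.35 A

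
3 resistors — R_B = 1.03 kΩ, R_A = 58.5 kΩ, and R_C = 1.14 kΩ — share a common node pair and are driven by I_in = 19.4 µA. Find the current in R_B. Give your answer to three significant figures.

I ≈ 10.1 µA

ΣG = 1/1.03 + 1/58.5 + 1/1.14 = 1.865.
Current divider: I(R_B) = I_in · G_k/ΣG = 19.4 × (0.9709/1.865) = 19.4 × 0.5205 = 10.10 µA.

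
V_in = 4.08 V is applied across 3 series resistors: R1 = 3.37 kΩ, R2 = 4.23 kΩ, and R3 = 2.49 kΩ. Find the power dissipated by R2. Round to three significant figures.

The common current is I = 4.08/10.09 = 0.4044 mA.
P(R2) = I²·R2 = (0.4044)² × 4.23 = 0.6916 mW.

P ≈ 0.692 mW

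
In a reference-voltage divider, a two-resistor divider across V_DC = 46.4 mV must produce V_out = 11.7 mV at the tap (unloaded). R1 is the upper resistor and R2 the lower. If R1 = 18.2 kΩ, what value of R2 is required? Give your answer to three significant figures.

R2 ≈ 6.14 kΩ

V_out/V_DC = R2/(R1+R2) = 0.2522.
So R2 = R1 · V_out/(V_DC − V_out) = 18.2 × 11.7/(46.4 − 11.7) = 18.2 × 0.3372 = 6.137 kΩ.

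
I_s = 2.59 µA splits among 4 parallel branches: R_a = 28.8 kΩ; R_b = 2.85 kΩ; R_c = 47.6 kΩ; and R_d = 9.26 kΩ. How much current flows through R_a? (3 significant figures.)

Total conductance ΣG = 1/28.8 + 1/2.85 + 1/47.6 + 1/9.26 = 0.5146 (units of 1/kΩ).
R_a takes the fraction G_k/ΣG = 0.03472/0.5146 = 0.06747, so I = 2.59 × 0.06747 = 0.1748 µA.

I ≈ 0.175 µA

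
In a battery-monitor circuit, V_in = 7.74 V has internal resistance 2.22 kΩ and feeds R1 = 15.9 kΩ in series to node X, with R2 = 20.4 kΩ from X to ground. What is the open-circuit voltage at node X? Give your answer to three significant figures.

R1' = 2.22 + 15.9 = 18.12 kΩ (source resistance + R1).
V_th is the unloaded tap voltage: V_in · R2/(R1'+R2) = 7.74 × 0.5296 = 4.099 V.

V_th ≈ 4.10 V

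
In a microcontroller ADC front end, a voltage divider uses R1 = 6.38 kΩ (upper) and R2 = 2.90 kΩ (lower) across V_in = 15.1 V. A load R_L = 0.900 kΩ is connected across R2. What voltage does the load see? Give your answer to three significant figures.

R2 ‖ R_L = (2.90 × 0.900)/(2.90 + 0.900) = 0.6868 kΩ.
Then V_out = V_in · R2'/(R1 + R2') = 15.1 × 0.6868/7.067 = 1.468 V.
(Unloaded it would be 4.72 V; the load pulls it down.)

V_out ≈ 1.47 V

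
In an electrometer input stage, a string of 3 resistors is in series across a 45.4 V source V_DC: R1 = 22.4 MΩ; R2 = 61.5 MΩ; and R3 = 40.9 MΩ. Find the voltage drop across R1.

ΣR = 22.4 + 61.5 + 40.9 = 124.8 MΩ.
Voltage divider: V = V_DC · (22.40 / 124.8) = 45.4 × 0.1795 = 8.149 V.

V ≈ 8.15 V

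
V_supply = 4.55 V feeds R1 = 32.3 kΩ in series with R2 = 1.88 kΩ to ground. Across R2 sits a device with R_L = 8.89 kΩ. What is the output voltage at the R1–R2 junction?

V_out ≈ 0.209 V

The load sits in parallel with R2, giving an effective lower resistance R2' = R2·R_L/(R2+R_L) = 1.552 kΩ.
Now apply the divider: V_out = 4.55 × 0.04584 = 0.2086 V.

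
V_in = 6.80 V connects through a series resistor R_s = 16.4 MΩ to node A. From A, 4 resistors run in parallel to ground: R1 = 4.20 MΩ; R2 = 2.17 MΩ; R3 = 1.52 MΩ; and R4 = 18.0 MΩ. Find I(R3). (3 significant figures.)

I ≈ 0.185 µA

Equivalent of the parallel group: R_p = 0.7080 MΩ.
V_A by voltage divider: V_A = 6.80 × 0.7080/(16.4 + 0.7080) = 0.2814 V.
Branch current I = V_A/R3 = 0.2814/1.52 = 0.1851 µA.
(Check via current divider: I_total = 0.3975 µA; share G_k/ΣG = 0.4658 → same result.)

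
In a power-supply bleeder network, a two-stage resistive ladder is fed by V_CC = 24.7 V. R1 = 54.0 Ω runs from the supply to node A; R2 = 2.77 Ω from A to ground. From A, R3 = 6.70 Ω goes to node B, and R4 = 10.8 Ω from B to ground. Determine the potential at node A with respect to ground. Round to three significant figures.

V_A ≈ 1.05 V

The second stage (R3 + R4 = 17.50 Ω) loads node A in parallel with R2.
Effective lower resistance at A: R2 ‖ 17.50 = 2.391 Ω.
First divider: V_A = V_CC · 2.391/(54.0 + 2.391) = 1.047 V.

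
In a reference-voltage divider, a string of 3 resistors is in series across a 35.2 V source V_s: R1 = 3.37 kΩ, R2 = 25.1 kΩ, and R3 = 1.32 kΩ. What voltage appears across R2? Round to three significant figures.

Total series resistance ΣR = 3.37 + 25.1 + 1.32 = 29.79 kΩ.
By the voltage-divider rule, V = 35.2 × 25.10/29.79 = 29.66 V.

V ≈ 29.7 V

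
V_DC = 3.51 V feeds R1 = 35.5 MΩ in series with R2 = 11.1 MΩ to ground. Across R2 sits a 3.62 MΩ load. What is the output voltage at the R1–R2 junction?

First combine the lower leg with the load: R2 ‖ R_L = 2.730 MΩ.
Now apply the divider: V_out = 3.51 × 0.07140 = 0.2506 V.
(Unloaded it would be 0.836 V; the load pulls it down.)

V_out ≈ 0.251 V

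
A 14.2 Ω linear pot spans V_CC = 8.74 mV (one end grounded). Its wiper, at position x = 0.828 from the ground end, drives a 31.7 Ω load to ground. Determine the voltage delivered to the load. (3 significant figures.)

Lower segment x·R_p = 11.76 Ω; upper segment (1−x)·R_p = 2.442 Ω.
Lower segment in parallel with the load: 11.76 ‖ 31.7 = 8.577 Ω.
V_out = 8.74 × 8.577/(2.442 + 8.577) = 6.803 mV.

V_out ≈ 6.80 mV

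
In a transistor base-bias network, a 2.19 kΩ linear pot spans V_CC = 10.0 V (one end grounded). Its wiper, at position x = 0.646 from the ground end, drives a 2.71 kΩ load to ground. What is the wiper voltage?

The pot divides into 0.7753 kΩ above the wiper and 1.415 kΩ below.
R_L loads the lower segment: effective lower R = 0.9295 kΩ.
V_out = 10.0 × 0.9295/(0.7753 + 0.9295) = 5.452 V.
(Unloaded: V_out = x·V_CC = 6.46 V.)

V_out ≈ 5.45 V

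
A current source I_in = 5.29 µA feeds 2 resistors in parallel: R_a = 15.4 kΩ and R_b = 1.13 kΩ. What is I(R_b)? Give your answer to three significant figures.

With just two branches, the current splits inversely with resistance.
So I = 5.29 × 15.4/16.53 = 4.928 µA.

I ≈ 4.93 µA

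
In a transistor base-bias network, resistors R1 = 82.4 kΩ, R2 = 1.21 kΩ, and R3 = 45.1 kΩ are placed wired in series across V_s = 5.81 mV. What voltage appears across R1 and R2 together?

V ≈ 3.77 mV

Series total: ΣR = 82.4 + 1.21 + 45.1 = 128.7 kΩ.
R_{R1..R2} = 82.4 + 1.21 = 83.61 kΩ.
By the voltage-divider rule, V = 5.81 × 83.61/128.7 = 3.774 mV.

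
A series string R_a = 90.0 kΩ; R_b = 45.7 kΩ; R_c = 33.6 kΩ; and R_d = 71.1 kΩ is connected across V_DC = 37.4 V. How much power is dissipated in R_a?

P ≈ 2.18 mW

The common current is I = 37.4/240.4 = 0.1556 mA.
P = I²R = 0.02420 × 90.0 = 2.178 mW.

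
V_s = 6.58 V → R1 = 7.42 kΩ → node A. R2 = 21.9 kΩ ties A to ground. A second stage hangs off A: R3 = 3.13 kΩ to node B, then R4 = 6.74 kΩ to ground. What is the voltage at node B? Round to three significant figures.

Looking into the second stage from A: R3 + R4 = 9.870 kΩ appears in parallel with R2.
R2 ‖ (R3+R4) = 6.804 kΩ.
First divider: V_A = V_s · 6.804/(7.42 + 6.804) = 3.147 V.
V_B = V_A × 0.6829 = 2.149 V.

V_B ≈ 2.15 V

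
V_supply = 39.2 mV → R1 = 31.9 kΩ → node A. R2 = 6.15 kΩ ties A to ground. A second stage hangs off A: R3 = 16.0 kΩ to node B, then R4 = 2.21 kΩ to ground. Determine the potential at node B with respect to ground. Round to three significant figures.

The second stage (R3 + R4 = 18.21 kΩ) loads node A in parallel with R2.
R2 ‖ (R3+R4) = 4.597 kΩ.
V_A = 39.2 × 4.597/(31.9 + 4.597) = 4.938 mV.
Then the unloaded second divider: V_B = V_A × R4/(R3+R4) = 4.938 × 0.1214 = 0.5993 mV.

V_B ≈ 0.599 mV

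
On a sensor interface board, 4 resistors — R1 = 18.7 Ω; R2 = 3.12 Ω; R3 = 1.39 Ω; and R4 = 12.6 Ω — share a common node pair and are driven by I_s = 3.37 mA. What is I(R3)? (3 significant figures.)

I ≈ 2.07 mA

Conductances: ΣG = 1/18.7 + 1/3.12 + 1/1.39 + 1/12.6 = 1.173 (1/Ω).
Current divider: I(R3) = I_s · G_k/ΣG = 3.37 × (0.7194/1.173) = 3.37 × 0.6134 = 2.067 mA.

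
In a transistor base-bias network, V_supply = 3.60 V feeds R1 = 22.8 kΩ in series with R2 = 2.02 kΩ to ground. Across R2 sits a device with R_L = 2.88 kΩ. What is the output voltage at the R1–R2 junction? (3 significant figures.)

R2 ‖ R_L = (2.02 × 2.88)/(2.02 + 2.88) = 1.187 kΩ.
Then V_out = V_supply · R2'/(R1 + R2') = 3.60 × 1.187/23.99 = 0.1782 V.
(Unloaded it would be 0.293 V; the load pulls it down.)

V_out ≈ 0.178 V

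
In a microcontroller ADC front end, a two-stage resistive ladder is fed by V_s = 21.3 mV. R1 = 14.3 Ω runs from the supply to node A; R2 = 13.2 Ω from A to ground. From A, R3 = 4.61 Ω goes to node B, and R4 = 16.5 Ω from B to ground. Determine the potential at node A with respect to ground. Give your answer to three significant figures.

The second stage (R3 + R4 = 21.11 Ω) loads node A in parallel with R2.
R2 ‖ (R3+R4) = 8.122 Ω.
V_A = 21.3 × 8.122/(14.3 + 8.122) = 7.715 mV.

V_A ≈ 7.72 mV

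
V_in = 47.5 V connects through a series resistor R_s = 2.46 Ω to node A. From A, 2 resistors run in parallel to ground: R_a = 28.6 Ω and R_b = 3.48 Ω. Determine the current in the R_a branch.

I ≈ 0.926 A

Parallel bank: R_p = 1/(1/28.6 + 1/3.48) = 3.102 Ω.
V_A = 47.5 × 3.102/5.562 = 26.49 V.
I(R_a) = V_A / R_a = 26.49/28.6 = 0.9263 A.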